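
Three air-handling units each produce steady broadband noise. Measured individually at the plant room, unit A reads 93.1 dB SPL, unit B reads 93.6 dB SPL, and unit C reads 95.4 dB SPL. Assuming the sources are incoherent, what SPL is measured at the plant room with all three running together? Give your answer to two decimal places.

Add the sources as powers (linear), then convert back to dB:
L_total = 10·log₁₀(10^(93.1/10) + 10^(93.6/10) + 10^(95.4/10)) = 10·log₁₀(7800000000) = 98.92 dB SPL.

98.92 dB SPL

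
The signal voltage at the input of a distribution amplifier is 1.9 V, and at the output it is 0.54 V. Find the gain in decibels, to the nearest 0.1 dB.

For a voltage ratio, dB = 20·log₁₀(V₂/V₁).
20·log₁₀(0.54/1.9) = 20·log₁₀(0.2842) = -10.9 dB.

-10.9 dB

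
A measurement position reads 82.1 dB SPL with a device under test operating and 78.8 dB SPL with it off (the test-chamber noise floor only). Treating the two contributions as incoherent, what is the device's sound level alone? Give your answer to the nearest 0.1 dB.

Subtract intensities: L_src = 10·log₁₀(10^(L_total/10) − 10^(L_bg/10)).
L_src = 10·log₁₀(10^(82.1/10) − 10^(78.8/10)) = 10·log₁₀(86320000) = 79.4 dB SPL.

79.4 dB SPL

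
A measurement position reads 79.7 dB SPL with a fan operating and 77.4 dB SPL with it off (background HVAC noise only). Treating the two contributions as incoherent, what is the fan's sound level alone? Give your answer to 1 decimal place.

75.8 dB SPL

Remove the background by subtracting linear intensities:
L_src = 10·log₁₀(10^(79.7/10) − 10^(77.4/10)) = 10·log₁₀(38370000) = 75.8 dB SPL.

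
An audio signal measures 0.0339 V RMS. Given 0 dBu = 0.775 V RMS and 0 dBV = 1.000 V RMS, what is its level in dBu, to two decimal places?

-27.18 dBu

dBu = 20·log₁₀(V / 0.775 V).
20·log₁₀(0.0339/0.775) = -27.18 dBu.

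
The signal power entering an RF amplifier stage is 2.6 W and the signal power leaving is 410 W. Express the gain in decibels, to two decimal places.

21.98 dB

Power is a power quantity, so gain = 10·log₁₀(P_out/P_in).
10·log₁₀(410/2.6) = 10·log₁₀(157.7) = 21.98 dB.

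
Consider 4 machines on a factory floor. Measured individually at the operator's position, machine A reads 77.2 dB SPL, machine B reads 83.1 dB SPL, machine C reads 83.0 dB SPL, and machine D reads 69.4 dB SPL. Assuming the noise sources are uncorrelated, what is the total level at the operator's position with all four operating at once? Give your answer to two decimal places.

Uncorrelated sources add in intensity (power), not in dB.
L_total = 10·log₁₀(10^(77.2/10) + 10^(83.1/10) + 10^(83.0/10) + 10^(69.4/10)) = 10·log₁₀(464900000) = 86.67 dB SPL.

86.67 dB SPL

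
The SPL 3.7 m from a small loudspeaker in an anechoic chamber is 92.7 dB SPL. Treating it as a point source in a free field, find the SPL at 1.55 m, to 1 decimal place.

Inverse-square spreading gives ΔL = −20·log₁₀(d₂/d₁).
ΔL = −20·log₁₀(1.55/3.7) = 7.56 dB, so L₂ = 92.7 + (7.56) = 100.3 dB SPL.

100.3 dB SPL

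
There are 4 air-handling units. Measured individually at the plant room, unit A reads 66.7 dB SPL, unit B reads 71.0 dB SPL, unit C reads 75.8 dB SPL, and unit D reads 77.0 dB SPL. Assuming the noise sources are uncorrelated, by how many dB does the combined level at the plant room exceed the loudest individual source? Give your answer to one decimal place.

3.2 dB

Incoherent sources sum as intensities:
L_total = 10·log₁₀(10^(66.7/10) + 10^(71.0/10) + 10^(75.8/10) + 10^(77.0/10)) = 80.23 dB SPL.
Excess over the loudest (77.0 dB): 80.23 − 77.0 = 3.2 dB.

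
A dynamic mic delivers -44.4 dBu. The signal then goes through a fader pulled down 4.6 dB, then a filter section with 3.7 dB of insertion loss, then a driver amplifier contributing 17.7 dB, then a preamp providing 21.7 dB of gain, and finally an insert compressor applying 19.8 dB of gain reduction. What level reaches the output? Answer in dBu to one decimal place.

Cascaded gains and losses add directly in dB.
-44.4 − 4.6 − 3.7 + 17.7 + 21.7 − 19.8 = -33.1 dBu.

-33.1 dBu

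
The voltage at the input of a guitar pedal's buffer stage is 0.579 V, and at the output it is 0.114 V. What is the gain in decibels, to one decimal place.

-14.1 dB

Voltage ratio → dB uses the 20·log₁₀ form:
20·log₁₀(0.114/0.579) = 20·log₁₀(0.1969) = -14.1 dB.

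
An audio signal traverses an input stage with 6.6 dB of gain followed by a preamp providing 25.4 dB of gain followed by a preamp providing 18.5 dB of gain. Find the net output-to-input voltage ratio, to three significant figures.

Net gain = 6.6 + 25.4 + 18.5 = 50.5 dB.
Voltage ratio = 10^(50.5/20) = 335.

335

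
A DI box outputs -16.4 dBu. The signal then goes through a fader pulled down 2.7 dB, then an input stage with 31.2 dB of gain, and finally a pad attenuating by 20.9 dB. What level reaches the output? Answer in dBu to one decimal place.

-8.8 dBu

In dB, series stages simply add:
-16.4 − 2.7 + 31.2 − 20.9 = -8.8 dBu.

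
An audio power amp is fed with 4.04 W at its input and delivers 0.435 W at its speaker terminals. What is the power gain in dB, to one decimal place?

-9.7 dB

For a power ratio, dB = 10·log₁₀(P₂/P₁).
10·log₁₀(0.435/4.04) = 10·log₁₀(0.1077) = -9.7 dB.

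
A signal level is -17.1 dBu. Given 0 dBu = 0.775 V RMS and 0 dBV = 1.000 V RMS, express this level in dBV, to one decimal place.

-19.3 dBV

The offset between the scales is 20·log₁₀(0.775/1.000) = −2.214 dB.
So dBV = -17.1 − 2.214 = -19.3 dBV.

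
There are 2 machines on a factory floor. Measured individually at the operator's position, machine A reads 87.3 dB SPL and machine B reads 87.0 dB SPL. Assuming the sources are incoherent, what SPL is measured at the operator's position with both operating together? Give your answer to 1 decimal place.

90.2 dB SPL

Uncorrelated sources add in intensity (power), not in dB.
L_total = 10·log₁₀(10^(87.3/10) + 10^(87.0/10)) = 10·log₁₀(1038000000) = 90.2 dB SPL.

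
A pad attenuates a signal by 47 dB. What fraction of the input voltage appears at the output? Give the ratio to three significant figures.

Voltage ratio = 10^(dB/20).
10^(-47/20) = 10^(-2.350) = 0.00447.

0.00447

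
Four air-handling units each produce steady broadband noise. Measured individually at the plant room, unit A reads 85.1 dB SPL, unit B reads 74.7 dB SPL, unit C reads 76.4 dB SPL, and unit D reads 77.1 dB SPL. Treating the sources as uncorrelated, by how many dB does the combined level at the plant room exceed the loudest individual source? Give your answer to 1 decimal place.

Add the sources as powers (linear), then convert back to dB:
L_total = 10·log₁₀(10^(85.1/10) + 10^(74.7/10) + 10^(76.4/10) + 10^(77.1/10)) = 86.51 dB SPL.
Excess over the loudest (85.1 dB): 86.51 − 85.1 = 1.4 dB.

1.4 dB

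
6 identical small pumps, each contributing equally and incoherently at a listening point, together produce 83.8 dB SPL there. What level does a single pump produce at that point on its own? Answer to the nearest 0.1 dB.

76.0 dB SPL

6 equal incoherent sources add 10·log₁₀(6) = 7.78 dB over one source.
L_one = 83.8 − 7.78 = 76.0 dB SPL.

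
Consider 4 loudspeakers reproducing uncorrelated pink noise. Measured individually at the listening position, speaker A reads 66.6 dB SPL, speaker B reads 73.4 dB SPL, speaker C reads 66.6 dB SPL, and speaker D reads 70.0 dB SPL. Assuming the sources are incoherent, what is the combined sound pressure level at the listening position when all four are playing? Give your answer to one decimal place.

Add the sources as powers (linear), then convert back to dB:
L_total = 10·log₁₀(10^(66.6/10) + 10^(73.4/10) + 10^(66.6/10) + 10^(70.0/10)) = 10·log₁₀(41020000) = 76.1 dB SPL.

76.1 dB SPL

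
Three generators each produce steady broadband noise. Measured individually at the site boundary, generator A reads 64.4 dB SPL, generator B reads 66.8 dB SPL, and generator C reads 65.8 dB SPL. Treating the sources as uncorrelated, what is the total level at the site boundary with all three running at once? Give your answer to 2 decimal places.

70.55 dB SPL

Add the sources as powers (linear), then convert back to dB:
L_total = 10·log₁₀(10^(64.4/10) + 10^(66.8/10) + 10^(65.8/10)) = 10·log₁₀(11340000) = 70.55 dB SPL.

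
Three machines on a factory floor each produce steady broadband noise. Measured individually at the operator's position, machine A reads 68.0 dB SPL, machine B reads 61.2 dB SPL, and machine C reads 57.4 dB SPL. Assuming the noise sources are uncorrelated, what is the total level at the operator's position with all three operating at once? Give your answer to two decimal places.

Add the sources as powers (linear), then convert back to dB:
L_total = 10·log₁₀(10^(68.0/10) + 10^(61.2/10) + 10^(57.4/10)) = 10·log₁₀(8177000) = 69.13 dB SPL.

69.13 dB SPL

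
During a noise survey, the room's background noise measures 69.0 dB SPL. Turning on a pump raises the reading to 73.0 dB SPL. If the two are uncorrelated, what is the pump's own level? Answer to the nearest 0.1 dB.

Subtract intensities: L_src = 10·log₁₀(10^(L_total/10) − 10^(L_bg/10)).
L_src = 10·log₁₀(10^(73.0/10) − 10^(69.0/10)) = 10·log₁₀(12010000) = 70.8 dB SPL.

70.8 dB SPL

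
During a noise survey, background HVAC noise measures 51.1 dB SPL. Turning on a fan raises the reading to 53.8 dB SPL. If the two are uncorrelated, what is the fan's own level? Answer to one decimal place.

50.5 dB SPL

Remove the background by subtracting linear intensities:
L_src = 10·log₁₀(10^(53.8/10) − 10^(51.1/10)) = 10·log₁₀(111100) = 50.5 dB SPL.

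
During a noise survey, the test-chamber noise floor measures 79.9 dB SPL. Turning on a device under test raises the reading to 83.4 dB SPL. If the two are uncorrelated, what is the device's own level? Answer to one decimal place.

Background correction is a power subtraction:
L_src = 10·log₁₀(10^(83.4/10) − 10^(79.9/10)) = 10·log₁₀(121100000) = 80.8 dB SPL.

80.8 dB SPL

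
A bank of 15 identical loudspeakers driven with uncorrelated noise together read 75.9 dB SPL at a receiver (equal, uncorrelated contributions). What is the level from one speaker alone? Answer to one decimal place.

64.1 dB SPL

15 equal incoherent sources add 10·log₁₀(15) = 11.76 dB over one source.
L_one = 75.9 − 11.76 = 64.1 dB SPL.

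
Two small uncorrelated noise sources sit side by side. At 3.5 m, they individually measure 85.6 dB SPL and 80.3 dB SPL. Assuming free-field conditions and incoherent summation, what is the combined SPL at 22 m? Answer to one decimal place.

70.8 dB SPL

Combined at 3.5 m: 10·log₁₀(10^(85.6/10)+10^(80.3/10)) = 86.72 dB SPL.
Then apply −20·log₁₀(22/3.5) = -15.97 dB → 70.8 dB SPL.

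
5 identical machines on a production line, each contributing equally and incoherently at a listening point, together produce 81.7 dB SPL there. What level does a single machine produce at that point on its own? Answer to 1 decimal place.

5 equal incoherent sources add 10·log₁₀(5) = 6.99 dB over one source.
L_one = 81.7 − 6.99 = 74.7 dB SPL.

74.7 dB SPL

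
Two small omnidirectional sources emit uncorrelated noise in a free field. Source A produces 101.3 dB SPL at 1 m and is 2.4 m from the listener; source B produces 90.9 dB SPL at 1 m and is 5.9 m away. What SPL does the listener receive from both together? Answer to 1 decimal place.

93.8 dB SPL

At the listener: L_A = 101.3 − 20·log₁₀(2.4) = 93.70 dB; L_B = 90.9 − 20·log₁₀(5.9) = 75.48 dB.
Combined: 10·log₁₀(10^(93.70/10)+10^(75.48/10)) = 93.8 dB SPL.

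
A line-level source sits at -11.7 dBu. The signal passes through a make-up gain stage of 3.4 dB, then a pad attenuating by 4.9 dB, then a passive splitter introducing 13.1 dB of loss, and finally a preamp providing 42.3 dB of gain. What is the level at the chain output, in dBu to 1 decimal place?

Cascaded gains and losses add directly in dB.
-11.7 + 3.4 − 4.9 − 13.1 + 42.3 = +16.0 dBu.

+16.0 dBu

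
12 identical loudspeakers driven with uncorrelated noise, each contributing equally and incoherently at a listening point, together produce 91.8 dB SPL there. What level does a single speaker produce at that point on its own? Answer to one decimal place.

12 equal incoherent sources add 10·log₁₀(12) = 10.79 dB over one source.
L_one = 91.8 − 10.79 = 81.0 dB SPL.

81.0 dB SPL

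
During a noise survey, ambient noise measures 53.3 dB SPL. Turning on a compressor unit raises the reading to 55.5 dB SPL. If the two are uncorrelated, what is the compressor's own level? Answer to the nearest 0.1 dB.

51.5 dB SPL

Background correction is a power subtraction:
L_src = 10·log₁₀(10^(55.5/10) − 10^(53.3/10)) = 10·log₁₀(141000) = 51.5 dB SPL.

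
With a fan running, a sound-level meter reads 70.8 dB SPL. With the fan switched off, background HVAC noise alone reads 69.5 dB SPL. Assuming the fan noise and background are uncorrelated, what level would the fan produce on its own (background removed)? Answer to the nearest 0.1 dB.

64.9 dB SPL

Background correction is a power subtraction:
L_src = 10·log₁₀(10^(70.8/10) − 10^(69.5/10)) = 10·log₁₀(3110000) = 64.9 dB SPL.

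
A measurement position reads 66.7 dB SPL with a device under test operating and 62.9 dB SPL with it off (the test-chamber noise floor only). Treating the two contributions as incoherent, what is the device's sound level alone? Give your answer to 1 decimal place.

64.4 dB SPL

Subtract intensities: L_src = 10·log₁₀(10^(L_total/10) − 10^(L_bg/10)).
L_src = 10·log₁₀(10^(66.7/10) − 10^(62.9/10)) = 10·log₁₀(2728000) = 64.4 dB SPL.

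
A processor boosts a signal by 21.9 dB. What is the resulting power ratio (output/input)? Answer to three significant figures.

155

Power ratio = 10^(dB/10).
10^(21.9/10) = 10^(2.190) = 155.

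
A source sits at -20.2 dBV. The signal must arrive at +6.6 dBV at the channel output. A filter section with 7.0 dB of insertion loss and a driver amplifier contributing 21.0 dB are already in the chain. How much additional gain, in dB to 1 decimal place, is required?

12.8 dB

The required make-up gain is the shortfall in the dB sum.
G = +6.6 − (-20.2) + 7.0 − 21.0 = 12.8 dB.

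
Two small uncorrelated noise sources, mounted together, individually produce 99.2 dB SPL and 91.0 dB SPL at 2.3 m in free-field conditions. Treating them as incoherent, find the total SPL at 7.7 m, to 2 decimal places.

Combined at 2.3 m: 10·log₁₀(10^(99.2/10)+10^(91.0/10)) = 99.812 dB SPL.
Then apply −20·log₁₀(7.7/2.3) = -10.495 dB → 89.32 dB SPL.

89.32 dB SPL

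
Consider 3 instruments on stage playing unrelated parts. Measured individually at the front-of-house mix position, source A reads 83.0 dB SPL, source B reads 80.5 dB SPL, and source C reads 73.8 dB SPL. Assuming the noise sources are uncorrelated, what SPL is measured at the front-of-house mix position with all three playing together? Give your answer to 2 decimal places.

Add the sources as powers (linear), then convert back to dB:
L_total = 10·log₁₀(10^(83.0/10) + 10^(80.5/10) + 10^(73.8/10)) = 10·log₁₀(335700000) = 85.26 dB SPL.

85.26 dB SPL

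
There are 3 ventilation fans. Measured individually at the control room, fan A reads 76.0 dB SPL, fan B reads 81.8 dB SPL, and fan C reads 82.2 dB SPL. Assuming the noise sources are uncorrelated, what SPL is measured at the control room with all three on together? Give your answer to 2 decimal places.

Add the sources as powers (linear), then convert back to dB:
L_total = 10·log₁₀(10^(76.0/10) + 10^(81.8/10) + 10^(82.2/10)) = 10·log₁₀(357100000) = 85.53 dB SPL.

85.53 dB SPL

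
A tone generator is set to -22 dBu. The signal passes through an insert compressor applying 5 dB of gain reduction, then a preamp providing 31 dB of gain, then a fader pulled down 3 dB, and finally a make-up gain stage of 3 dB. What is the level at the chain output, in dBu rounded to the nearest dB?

In dB, series stages simply add:
-22 − 5 + 31 − 3 + 3 = +4 dBu.

+4 dBu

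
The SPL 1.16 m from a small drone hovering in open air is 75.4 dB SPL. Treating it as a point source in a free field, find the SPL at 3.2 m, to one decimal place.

Inverse-square spreading gives ΔL = −20·log₁₀(d₂/d₁).
ΔL = −20·log₁₀(3.2/1.16) = -8.81 dB, so L₂ = 75.4 + (-8.81) = 66.6 dB SPL.

66.6 dB SPL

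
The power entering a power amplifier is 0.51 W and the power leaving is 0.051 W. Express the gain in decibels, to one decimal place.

-10.0 dB

For a power ratio, dB = 10·log₁₀(P₂/P₁).
10·log₁₀(0.051/0.51) = 10·log₁₀(0.1000) = -10.0 dB.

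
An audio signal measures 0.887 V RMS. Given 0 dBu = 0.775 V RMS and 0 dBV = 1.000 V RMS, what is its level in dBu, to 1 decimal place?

dBu = 20·log₁₀(V / 0.775 V).
20·log₁₀(0.887/0.775) = +1.2 dBu.

+1.2 dBu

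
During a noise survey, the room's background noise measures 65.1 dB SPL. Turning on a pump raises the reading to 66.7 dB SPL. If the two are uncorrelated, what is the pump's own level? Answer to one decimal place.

Subtract intensities: L_src = 10·log₁₀(10^(L_total/10) − 10^(L_bg/10)).
L_src = 10·log₁₀(10^(66.7/10) − 10^(65.1/10)) = 10·log₁₀(1441000) = 61.6 dB SPL.

61.6 dB SPL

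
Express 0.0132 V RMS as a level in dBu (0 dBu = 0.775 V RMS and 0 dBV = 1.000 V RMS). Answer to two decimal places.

-35.37 dBu

dBu = 20·log₁₀(V / 0.775 V).
20·log₁₀(0.0132/0.775) = -35.37 dBu.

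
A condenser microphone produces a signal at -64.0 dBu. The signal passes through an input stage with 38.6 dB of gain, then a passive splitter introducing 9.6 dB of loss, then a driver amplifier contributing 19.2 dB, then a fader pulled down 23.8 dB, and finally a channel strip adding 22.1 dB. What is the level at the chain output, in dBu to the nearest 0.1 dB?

Cascaded gains and losses add directly in dB.
-64.0 + 38.6 − 9.6 + 19.2 − 23.8 + 22.1 = -17.5 dBu.

-17.5 dBu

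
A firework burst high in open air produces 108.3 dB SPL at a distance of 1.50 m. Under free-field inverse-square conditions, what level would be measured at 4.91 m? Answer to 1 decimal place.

Free-field point source: level drops by 20·log₁₀ of the distance ratio.
ΔL = −20·log₁₀(4.91/1.50) = -10.30 dB, so L₂ = 108.3 + (-10.30) = 98.0 dB SPL.

98.0 dB SPL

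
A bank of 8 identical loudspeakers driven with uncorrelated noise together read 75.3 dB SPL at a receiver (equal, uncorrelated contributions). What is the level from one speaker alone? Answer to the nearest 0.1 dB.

8 equal incoherent sources add 10·log₁₀(8) = 9.03 dB over one source.
L_one = 75.3 − 9.03 = 66.3 dB SPL.

66.3 dB SPL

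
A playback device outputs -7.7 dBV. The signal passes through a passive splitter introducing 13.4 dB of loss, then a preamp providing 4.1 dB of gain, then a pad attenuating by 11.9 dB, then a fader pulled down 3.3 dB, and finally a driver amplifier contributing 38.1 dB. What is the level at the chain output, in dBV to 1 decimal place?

+5.9 dBV

Gain stages sum in dB:
-7.7 − 13.4 + 4.1 − 11.9 − 3.3 + 38.1 = +5.9 dBV.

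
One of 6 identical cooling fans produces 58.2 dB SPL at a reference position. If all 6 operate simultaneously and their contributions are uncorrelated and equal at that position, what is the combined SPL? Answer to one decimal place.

66.0 dB SPL

6 equal incoherent sources raise the level by 10·log₁₀(6) = 7.78 dB.
L_total = 58.2 + 7.78 = 66.0 dB SPL.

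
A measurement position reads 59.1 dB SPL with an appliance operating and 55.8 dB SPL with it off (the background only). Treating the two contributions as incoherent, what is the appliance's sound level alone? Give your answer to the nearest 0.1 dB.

56.4 dB SPL

Subtract intensities: L_src = 10·log₁₀(10^(L_total/10) − 10^(L_bg/10)).
L_src = 10·log₁₀(10^(59.1/10) − 10^(55.8/10)) = 10·log₁₀(432600) = 56.4 dB SPL.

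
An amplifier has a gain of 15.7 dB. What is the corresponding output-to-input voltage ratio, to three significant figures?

Voltage ratio = 10^(dB/20).
10^(15.7/20) = 10^(0.7850) = 6.10.

6.10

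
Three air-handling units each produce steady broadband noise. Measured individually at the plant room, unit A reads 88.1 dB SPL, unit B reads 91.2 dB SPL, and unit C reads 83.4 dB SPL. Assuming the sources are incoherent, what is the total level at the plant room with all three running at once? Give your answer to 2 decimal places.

Uncorrelated sources add in intensity (power), not in dB.
L_total = 10·log₁₀(10^(88.1/10) + 10^(91.2/10) + 10^(83.4/10)) = 10·log₁₀(2183000000) = 93.39 dB SPL.

93.39 dB SPL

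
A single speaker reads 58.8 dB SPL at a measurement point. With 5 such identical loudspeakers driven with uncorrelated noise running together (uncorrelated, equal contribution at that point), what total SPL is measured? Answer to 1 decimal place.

5 equal incoherent sources raise the level by 10·log₁₀(5) = 6.99 dB.
L_total = 58.8 + 6.99 = 65.8 dB SPL.

65.8 dB SPL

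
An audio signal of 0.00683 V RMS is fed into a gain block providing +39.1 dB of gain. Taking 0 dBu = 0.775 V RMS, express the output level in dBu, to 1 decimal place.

-2.0 dBu

Input level: 20·log₁₀(0.00683/0.775) = -41.10 dBu.
Output: -41.10 + 39.1 = -2.0 dBu.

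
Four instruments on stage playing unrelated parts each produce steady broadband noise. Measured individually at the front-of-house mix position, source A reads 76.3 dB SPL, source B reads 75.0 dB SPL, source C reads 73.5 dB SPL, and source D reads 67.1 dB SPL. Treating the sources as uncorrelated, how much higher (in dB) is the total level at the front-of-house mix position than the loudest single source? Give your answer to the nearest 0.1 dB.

Add the sources as powers (linear), then convert back to dB:
L_total = 10·log₁₀(10^(76.3/10) + 10^(75.0/10) + 10^(73.5/10) + 10^(67.1/10)) = 80.08 dB SPL.
Excess over the loudest (76.3 dB): 80.08 − 76.3 = 3.8 dB.

3.8 dB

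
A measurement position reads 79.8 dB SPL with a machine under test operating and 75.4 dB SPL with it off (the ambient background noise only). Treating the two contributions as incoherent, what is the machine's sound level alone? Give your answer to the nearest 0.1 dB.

Background correction is a power subtraction:
L_src = 10·log₁₀(10^(79.8/10) − 10^(75.4/10)) = 10·log₁₀(60830000) = 77.8 dB SPL.

77.8 dB SPL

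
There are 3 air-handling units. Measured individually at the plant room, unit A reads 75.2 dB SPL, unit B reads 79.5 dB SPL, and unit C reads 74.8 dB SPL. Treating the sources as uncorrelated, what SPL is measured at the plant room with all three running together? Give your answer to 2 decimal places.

81.83 dB SPL

Incoherent sources sum as intensities:
L_total = 10·log₁₀(10^(75.2/10) + 10^(79.5/10) + 10^(74.8/10)) = 10·log₁₀(152400000) = 81.83 dB SPL.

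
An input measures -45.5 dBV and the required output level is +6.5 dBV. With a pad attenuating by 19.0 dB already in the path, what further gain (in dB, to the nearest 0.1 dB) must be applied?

71.0 dB

The required make-up gain is the shortfall in the dB sum.
G = +6.5 − (-45.5) + 19.0 = 71.0 dB.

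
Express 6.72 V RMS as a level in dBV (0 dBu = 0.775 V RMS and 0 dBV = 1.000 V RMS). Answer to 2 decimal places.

+16.55 dBV

dBV = 20·log₁₀(V / 1.000 V).
20·log₁₀(6.72/1.000) = +16.55 dBV.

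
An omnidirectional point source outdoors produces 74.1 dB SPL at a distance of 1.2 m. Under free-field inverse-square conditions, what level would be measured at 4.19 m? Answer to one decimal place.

63.2 dB SPL

For a point source in a free field, ΔL = −20·log₁₀(d₂/d₁).
ΔL = −20·log₁₀(4.19/1.2) = -10.86 dB, so L₂ = 74.1 + (-10.86) = 63.2 dB SPL.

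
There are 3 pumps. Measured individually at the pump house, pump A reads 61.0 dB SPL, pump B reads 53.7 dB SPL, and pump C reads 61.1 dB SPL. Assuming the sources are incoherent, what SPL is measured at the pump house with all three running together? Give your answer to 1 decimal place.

64.4 dB SPL

Incoherent sources sum as intensities:
L_total = 10·log₁₀(10^(61.0/10) + 10^(53.7/10) + 10^(61.1/10)) = 10·log₁₀(2782000) = 64.4 dB SPL.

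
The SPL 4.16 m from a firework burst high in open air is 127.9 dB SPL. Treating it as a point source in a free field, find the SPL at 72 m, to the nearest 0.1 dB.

103.1 dB SPL

Free-field point source: level drops by 20·log₁₀ of the distance ratio.
ΔL = −20·log₁₀(72/4.16) = -24.76 dB, so L₂ = 127.9 + (-24.76) = 103.1 dB SPL.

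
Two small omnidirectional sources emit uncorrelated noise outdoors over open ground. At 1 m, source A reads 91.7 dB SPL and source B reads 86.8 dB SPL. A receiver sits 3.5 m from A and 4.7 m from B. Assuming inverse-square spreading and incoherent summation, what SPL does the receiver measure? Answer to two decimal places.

81.54 dB SPL

At the listener: L_A = 91.7 − 20·log₁₀(3.5) = 80.819 dB; L_B = 86.8 − 20·log₁₀(4.7) = 73.358 dB.
Combined: 10·log₁₀(10^(80.819/10)+10^(73.358/10)) = 81.54 dB SPL.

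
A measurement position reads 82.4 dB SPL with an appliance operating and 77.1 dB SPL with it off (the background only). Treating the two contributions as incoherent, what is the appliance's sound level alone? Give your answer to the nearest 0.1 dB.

80.9 dB SPL

Background correction is a power subtraction:
L_src = 10·log₁₀(10^(82.4/10) − 10^(77.1/10)) = 10·log₁₀(122500000) = 80.9 dB SPL.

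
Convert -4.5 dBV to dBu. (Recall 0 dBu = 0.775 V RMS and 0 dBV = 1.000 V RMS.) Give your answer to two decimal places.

-2.29 dBu

The offset between the scales is 20·log₁₀(0.775/1.000) = −2.214 dB.
So dBu = -4.5 + 2.214 = -2.29 dBu.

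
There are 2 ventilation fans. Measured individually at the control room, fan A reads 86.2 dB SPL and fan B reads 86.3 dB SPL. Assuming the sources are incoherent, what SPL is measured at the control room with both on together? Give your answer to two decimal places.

Incoherent sources sum as intensities:
L_total = 10·log₁₀(10^(86.2/10) + 10^(86.3/10)) = 10·log₁₀(843400000) = 89.26 dB SPL.

89.26 dB SPL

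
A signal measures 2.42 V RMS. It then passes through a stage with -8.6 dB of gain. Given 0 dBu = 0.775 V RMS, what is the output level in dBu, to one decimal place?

Input level: 20·log₁₀(2.42/0.775) = 9.89 dBu.
Output: 9.89 − 8.6 = +1.3 dBu.

+1.3 dBu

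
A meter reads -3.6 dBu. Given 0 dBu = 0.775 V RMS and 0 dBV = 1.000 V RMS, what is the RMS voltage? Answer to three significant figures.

0.512 V

V = 0.775 V × 10^(-3.6/20).
= 0.775 × 0.6607 = 0.512 V.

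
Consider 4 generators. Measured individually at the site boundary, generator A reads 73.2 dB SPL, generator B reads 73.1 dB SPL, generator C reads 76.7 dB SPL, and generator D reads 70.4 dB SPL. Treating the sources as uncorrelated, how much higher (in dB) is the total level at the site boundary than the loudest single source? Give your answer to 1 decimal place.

3.3 dB

Incoherent sources sum as intensities:
L_total = 10·log₁₀(10^(73.2/10) + 10^(73.1/10) + 10^(76.7/10) + 10^(70.4/10)) = 79.96 dB SPL.
Excess over the loudest (76.7 dB): 79.96 − 76.7 = 3.3 dB.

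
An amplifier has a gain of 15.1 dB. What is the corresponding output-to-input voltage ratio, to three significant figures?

Voltage ratio = 10^(dB/20).
10^(15.1/20) = 10^(0.7550) = 5.69.

5.69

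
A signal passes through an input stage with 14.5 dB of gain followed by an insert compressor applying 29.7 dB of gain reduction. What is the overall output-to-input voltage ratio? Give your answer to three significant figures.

Net gain = 14.5 + (−29.7) = -15.2 dB.
Voltage ratio = 10^(-15.2/20) = 0.174.

0.174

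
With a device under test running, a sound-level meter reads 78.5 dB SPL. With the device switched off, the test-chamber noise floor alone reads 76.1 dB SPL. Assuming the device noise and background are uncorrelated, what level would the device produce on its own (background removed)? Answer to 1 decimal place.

Subtract intensities: L_src = 10·log₁₀(10^(L_total/10) − 10^(L_bg/10)).
L_src = 10·log₁₀(10^(78.5/10) − 10^(76.1/10)) = 10·log₁₀(30060000) = 74.8 dB SPL.

74.8 dB SPL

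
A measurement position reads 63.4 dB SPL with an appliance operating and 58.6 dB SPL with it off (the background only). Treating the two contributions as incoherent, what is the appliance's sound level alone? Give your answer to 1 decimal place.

Background correction is a power subtraction:
L_src = 10·log₁₀(10^(63.4/10) − 10^(58.6/10)) = 10·log₁₀(1463000) = 61.7 dB SPL.

61.7 dB SPL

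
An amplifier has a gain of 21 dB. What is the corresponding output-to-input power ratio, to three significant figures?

Power ratio = 10^(dB/10).
10^(21/10) = 10^(2.100) = 126.

126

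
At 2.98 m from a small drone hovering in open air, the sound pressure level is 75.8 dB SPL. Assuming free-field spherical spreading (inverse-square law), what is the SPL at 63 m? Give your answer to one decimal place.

For a point source in a free field, ΔL = −20·log₁₀(d₂/d₁).
ΔL = −20·log₁₀(63/2.98) = -26.50 dB, so L₂ = 75.8 + (-26.50) = 49.3 dB SPL.

49.3 dB SPL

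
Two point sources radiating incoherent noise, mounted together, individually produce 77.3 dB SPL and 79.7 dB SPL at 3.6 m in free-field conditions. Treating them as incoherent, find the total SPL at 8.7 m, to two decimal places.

Combined at 3.6 m: 10·log₁₀(10^(77.3/10)+10^(79.7/10)) = 81.674 dB SPL.
Then apply −20·log₁₀(8.7/3.6) = -7.664 dB → 74.01 dB SPL.

74.01 dB SPL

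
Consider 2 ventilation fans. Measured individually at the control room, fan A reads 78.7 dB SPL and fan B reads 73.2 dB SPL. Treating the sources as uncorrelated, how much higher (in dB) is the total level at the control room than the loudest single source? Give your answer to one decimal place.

Uncorrelated sources add in intensity (power), not in dB.
L_total = 10·log₁₀(10^(78.7/10) + 10^(73.2/10)) = 79.78 dB SPL.
Excess over the loudest (78.7 dB): 79.78 − 78.7 = 1.1 dB.

1.1 dB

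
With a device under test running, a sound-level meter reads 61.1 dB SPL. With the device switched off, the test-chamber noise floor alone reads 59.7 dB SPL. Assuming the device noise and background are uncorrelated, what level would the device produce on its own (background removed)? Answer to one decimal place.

55.5 dB SPL

Background correction is a power subtraction:
L_src = 10·log₁₀(10^(61.1/10) − 10^(59.7/10)) = 10·log₁₀(355000) = 55.5 dB SPL.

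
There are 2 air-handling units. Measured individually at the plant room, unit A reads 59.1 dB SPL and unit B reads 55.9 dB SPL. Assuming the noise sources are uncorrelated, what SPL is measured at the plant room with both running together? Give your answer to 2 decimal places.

60.80 dB SPL

Add the sources as powers (linear), then convert back to dB:
L_total = 10·log₁₀(10^(59.1/10) + 10^(55.9/10)) = 10·log₁₀(1202000) = 60.80 dB SPL.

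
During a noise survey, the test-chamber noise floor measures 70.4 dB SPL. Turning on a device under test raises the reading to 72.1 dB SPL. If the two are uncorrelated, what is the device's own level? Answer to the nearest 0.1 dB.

Background correction is a power subtraction:
L_src = 10·log₁₀(10^(72.1/10) − 10^(70.4/10)) = 10·log₁₀(5253000) = 67.2 dB SPL.

67.2 dB SPL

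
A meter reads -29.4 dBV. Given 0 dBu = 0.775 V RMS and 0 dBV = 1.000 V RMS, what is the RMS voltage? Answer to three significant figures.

0.0339 V

V = 1.000 V × 10^(-29.4/20).
= 1.000 × 0.03388 = 0.0339 V.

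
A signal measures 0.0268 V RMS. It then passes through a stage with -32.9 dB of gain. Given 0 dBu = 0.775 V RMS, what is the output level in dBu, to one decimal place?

Input level: 20·log₁₀(0.0268/0.775) = -29.22 dBu.
Output: -29.22 − 32.9 = -62.1 dBu.

-62.1 dBu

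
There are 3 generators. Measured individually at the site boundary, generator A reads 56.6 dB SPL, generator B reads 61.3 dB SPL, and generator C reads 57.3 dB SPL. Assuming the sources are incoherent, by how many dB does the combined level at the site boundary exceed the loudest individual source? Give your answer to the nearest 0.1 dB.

2.4 dB

Uncorrelated sources add in intensity (power), not in dB.
L_total = 10·log₁₀(10^(56.6/10) + 10^(61.3/10) + 10^(57.3/10)) = 63.70 dB SPL.
Excess over the loudest (61.3 dB): 63.70 − 61.3 = 2.4 dB.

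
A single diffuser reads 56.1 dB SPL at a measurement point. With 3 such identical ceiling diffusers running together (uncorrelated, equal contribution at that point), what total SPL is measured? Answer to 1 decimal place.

60.9 dB SPL

3 equal incoherent sources raise the level by 10·log₁₀(3) = 4.77 dB.
L_total = 56.1 + 4.77 = 60.9 dB SPL.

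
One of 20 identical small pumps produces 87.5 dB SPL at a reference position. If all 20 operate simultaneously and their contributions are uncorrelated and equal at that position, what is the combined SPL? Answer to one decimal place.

100.5 dB SPL

20 equal incoherent sources raise the level by 10·log₁₀(20) = 13.01 dB.
L_total = 87.5 + 13.01 = 100.5 dB SPL.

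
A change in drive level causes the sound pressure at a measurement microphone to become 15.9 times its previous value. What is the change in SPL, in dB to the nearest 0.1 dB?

24.0 dB

SPL change from a pressure ratio uses the 20·log₁₀ form:
20·log₁₀(15.9) = 24.0 dB.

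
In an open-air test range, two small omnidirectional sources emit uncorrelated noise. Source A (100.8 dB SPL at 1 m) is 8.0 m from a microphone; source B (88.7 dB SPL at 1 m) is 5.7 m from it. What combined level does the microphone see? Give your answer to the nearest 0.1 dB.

83.2 dB SPL

At the listener: L_A = 100.8 − 20·log₁₀(8.0) = 82.74 dB; L_B = 88.7 − 20·log₁₀(5.7) = 73.58 dB.
Combined: 10·log₁₀(10^(82.74/10)+10^(73.58/10)) = 83.2 dB SPL.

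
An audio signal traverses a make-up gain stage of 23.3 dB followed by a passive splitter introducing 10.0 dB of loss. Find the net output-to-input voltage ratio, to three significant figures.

4.62

Net gain = 23.3 + (−10.0) = 13.3 dB.
Voltage ratio = 10^(13.3/20) = 4.62.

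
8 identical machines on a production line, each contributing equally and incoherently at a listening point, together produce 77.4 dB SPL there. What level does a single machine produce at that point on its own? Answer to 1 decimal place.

68.4 dB SPL

8 equal incoherent sources add 10·log₁₀(8) = 9.03 dB over one source.
L_one = 77.4 − 9.03 = 68.4 dB SPL.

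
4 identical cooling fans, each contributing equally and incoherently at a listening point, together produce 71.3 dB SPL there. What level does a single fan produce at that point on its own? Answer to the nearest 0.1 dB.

65.3 dB SPL

4 equal incoherent sources add 10·log₁₀(4) = 6.02 dB over one source.
L_one = 71.3 − 6.02 = 65.3 dB SPL.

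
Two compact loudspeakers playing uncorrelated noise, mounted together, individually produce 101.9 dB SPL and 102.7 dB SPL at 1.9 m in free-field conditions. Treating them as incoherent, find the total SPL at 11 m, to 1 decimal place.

Combined at 1.9 m: 10·log₁₀(10^(101.9/10)+10^(102.7/10)) = 105.33 dB SPL.
Then apply −20·log₁₀(11/1.9) = -15.25 dB → 90.1 dB SPL.

90.1 dB SPL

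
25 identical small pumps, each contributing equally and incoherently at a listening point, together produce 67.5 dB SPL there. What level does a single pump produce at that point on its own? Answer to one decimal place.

53.5 dB SPL

25 equal incoherent sources add 10·log₁₀(25) = 13.98 dB over one source.
L_one = 67.5 − 13.98 = 53.5 dB SPL.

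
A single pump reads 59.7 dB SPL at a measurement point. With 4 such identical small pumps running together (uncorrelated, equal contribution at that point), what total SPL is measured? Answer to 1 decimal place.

65.7 dB SPL

4 equal incoherent sources raise the level by 10·log₁₀(4) = 6.02 dB.
L_total = 59.7 + 6.02 = 65.7 dB SPL.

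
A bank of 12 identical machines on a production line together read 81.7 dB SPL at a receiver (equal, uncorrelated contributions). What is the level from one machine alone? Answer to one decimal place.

70.9 dB SPL

12 equal incoherent sources add 10·log₁₀(12) = 10.79 dB over one source.
L_one = 81.7 − 10.79 = 70.9 dB SPL.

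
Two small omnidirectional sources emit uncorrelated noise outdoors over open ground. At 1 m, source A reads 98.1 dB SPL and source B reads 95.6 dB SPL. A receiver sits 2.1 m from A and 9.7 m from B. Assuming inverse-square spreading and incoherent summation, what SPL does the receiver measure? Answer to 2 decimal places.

91.77 dB SPL

At the listener: L_A = 98.1 − 20·log₁₀(2.1) = 91.656 dB; L_B = 95.6 − 20·log₁₀(9.7) = 75.865 dB.
Combined: 10·log₁₀(10^(91.656/10)+10^(75.865/10)) = 91.77 dB SPL.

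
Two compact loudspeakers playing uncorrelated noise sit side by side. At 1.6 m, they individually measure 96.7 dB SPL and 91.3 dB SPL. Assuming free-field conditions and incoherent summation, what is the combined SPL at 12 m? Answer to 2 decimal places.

Combined at 1.6 m: 10·log₁₀(10^(96.7/10)+10^(91.3/10)) = 97.801 dB SPL.
Then apply −20·log₁₀(12/1.6) = -17.501 dB → 80.30 dB SPL.

80.30 dB SPL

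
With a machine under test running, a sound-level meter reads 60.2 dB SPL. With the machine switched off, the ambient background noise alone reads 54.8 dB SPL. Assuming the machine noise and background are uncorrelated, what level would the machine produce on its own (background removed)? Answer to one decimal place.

58.7 dB SPL

Remove the background by subtracting linear intensities:
L_src = 10·log₁₀(10^(60.2/10) − 10^(54.8/10)) = 10·log₁₀(745100) = 58.7 dB SPL.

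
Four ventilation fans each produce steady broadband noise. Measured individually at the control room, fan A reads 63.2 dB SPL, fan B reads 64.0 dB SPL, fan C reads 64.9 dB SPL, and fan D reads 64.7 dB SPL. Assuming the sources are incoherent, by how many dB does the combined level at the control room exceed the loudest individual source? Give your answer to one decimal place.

Add the sources as powers (linear), then convert back to dB:
L_total = 10·log₁₀(10^(63.2/10) + 10^(64.0/10) + 10^(64.9/10) + 10^(64.7/10)) = 70.27 dB SPL.
Excess over the loudest (64.9 dB): 70.27 − 64.9 = 5.4 dB.

5.4 dB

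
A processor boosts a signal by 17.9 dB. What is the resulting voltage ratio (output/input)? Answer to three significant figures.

Voltage ratio = 10^(dB/20).
10^(17.9/20) = 10^(0.8950) = 7.85.

7.85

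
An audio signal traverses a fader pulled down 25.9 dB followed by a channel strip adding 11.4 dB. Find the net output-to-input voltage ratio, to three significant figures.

0.188

Net gain = (−25.9) + 11.4 = -14.5 dB.
Voltage ratio = 10^(-14.5/20) = 0.188.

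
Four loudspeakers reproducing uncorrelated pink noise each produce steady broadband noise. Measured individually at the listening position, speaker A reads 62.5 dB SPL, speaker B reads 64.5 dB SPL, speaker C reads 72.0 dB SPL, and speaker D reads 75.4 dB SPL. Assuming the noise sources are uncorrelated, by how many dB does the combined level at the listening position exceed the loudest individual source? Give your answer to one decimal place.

2.0 dB

Uncorrelated sources add in intensity (power), not in dB.
L_total = 10·log₁₀(10^(62.5/10) + 10^(64.5/10) + 10^(72.0/10) + 10^(75.4/10)) = 77.41 dB SPL.
Excess over the loudest (75.4 dB): 77.41 − 75.4 = 2.0 dB.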